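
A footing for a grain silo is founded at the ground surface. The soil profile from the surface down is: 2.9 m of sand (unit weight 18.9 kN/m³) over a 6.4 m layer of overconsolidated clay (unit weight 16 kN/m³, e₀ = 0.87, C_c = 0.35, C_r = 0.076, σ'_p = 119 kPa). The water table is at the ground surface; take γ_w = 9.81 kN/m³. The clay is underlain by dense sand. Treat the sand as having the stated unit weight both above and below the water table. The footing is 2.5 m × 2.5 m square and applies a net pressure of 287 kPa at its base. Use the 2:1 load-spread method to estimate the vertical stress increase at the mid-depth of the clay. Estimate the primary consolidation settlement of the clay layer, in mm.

S_c ≈ 47.7 mm

Mid-depth of clay below the ground surface: z = 2.9 + 6.4/2 = 6.1 m.
Total vertical stress at mid-clay: σ_v = 18.9×2.9 + 16×3.2 = 106.01 kPa.
Pore pressure: u = 9.81×(6.1 − 0) = 59.841 kPa.
Initial effective stress: σ'_0 = σ_v − u = 106.01 − 59.841 = 46.169 kPa.
Stress increase at mid-clay by the 2:1 spreading method:
Δσ = qBL/((B+z)(L+z)) = 287×2.5×2.5/((2.5+6.1)(2.5+6.1)) = 24.253 kPa
Final effective stress: σ'_f = 46.169 + 24.253 = 70.422 kPa.
σ'_f = 70.422 ≤ σ'_p = 119 kPa, so the clay remains overconsolidated and only the recompression index applies:
S_c = C_r·H/(1+e₀)·log₁₀(σ'_f/σ'_0) = 0.076×6.4/1.87×log₁₀(70.422/46.169)
    = 0.26011 × 0.18336 = 0.04769 m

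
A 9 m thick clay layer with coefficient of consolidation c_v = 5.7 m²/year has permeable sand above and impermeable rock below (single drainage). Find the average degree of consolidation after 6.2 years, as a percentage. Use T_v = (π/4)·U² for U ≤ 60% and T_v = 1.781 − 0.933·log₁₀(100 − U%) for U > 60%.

Drainage path length: H_d = H = 9 m (single drainage).
T_v = c_v·t/H_d² = 5.7×6.2/9² = 0.4363.
T_v = 0.4363 corresponds to the U > 60% branch:
U = 1 − 10^((1.781 − T_v)/0.933)/100 = 0.7238

U ≈ 72.4 %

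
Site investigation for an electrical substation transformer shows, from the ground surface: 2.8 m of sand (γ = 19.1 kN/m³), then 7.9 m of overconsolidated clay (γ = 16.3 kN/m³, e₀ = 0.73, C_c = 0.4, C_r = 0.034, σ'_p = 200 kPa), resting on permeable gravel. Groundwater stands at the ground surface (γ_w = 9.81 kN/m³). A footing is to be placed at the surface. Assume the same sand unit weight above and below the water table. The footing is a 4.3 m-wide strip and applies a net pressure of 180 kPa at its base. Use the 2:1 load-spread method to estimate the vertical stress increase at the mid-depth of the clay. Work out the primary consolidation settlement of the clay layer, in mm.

Mid-depth of clay below the ground surface: z = 2.8 + 7.9/2 = 6.75 m.
Total vertical stress at mid-clay: σ_v = 19.1×2.8 + 16.3×3.95 = 117.87 kPa.
Pore pressure: u = 9.81×(6.75 − 0) = 66.218 kPa.
Initial effective stress: σ'_0 = σ_v − u = 117.87 − 66.218 = 51.652 kPa.
Stress increase at mid-clay by the 2:1 spreading method:
Δσ = qB/(B+z) = 180×4.3/(4.3+6.75) = 70.045 kPa
Final effective stress: σ'_f = 51.652 + 70.045 = 121.7 kPa.
σ'_f = 121.7 ≤ σ'_p = 200 kPa, so the clay remains overconsolidated and only the recompression index applies:
S_c = C_r·H/(1+e₀)·log₁₀(σ'_f/σ'_0) = 0.034×7.9/1.73×log₁₀(121.7/51.652)
    = 0.15526 × 0.3722 = 0.05779 m

S_c ≈ 57.8 mm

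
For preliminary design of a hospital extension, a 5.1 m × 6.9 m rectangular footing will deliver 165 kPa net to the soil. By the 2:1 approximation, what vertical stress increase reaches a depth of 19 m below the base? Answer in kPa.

Δσ_z ≈ 9.3 kPa

By the 2:1 method the load spreads at 1 horizontal : 2 vertical, so at depth z the loaded area has grown by z in each plan dimension:
Δσ = qBL/((B+z)(L+z)) = 165×5.1×6.9/((5.1+19)(6.9+19)) = 9.3022 kPa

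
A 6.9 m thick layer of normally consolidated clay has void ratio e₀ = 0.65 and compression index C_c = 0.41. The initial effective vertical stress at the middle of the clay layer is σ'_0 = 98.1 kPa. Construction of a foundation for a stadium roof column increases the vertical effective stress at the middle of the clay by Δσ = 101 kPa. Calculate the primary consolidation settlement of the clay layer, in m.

S_c ≈ 0.527 m

Final effective stress: σ'_f = σ'_0 + Δσ = 98.1 + 101 = 199.1 kPa.
Normally consolidated clay, so the full stress increment lies on the virgin compression line:
S_c = C_c·H/(1+e₀)·log₁₀(σ'_f/σ'_0) = 0.41×6.9/(1+0.65)×log₁₀(199.1/98.1)
    = 1.7145 × 0.3074 = 0.527 m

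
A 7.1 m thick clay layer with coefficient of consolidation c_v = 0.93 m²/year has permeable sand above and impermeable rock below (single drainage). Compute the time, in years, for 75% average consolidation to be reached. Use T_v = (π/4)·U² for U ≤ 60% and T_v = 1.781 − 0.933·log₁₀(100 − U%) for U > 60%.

Drainage path length: H_d = H = 7.1 m (single drainage).
U > 60%: T_v = 1.781 − 0.933·log₁₀(100 − 75) = 0.47672.
t = T_v·H_d²/c_v = 0.47672×7.1²/0.93 = 25.84 years.

t ≈ 25.8 years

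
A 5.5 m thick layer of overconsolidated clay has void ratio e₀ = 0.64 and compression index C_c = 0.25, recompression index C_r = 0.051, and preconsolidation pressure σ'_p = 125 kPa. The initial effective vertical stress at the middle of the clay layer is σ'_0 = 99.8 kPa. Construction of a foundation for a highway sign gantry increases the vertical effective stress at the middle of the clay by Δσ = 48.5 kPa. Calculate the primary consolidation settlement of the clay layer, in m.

Final effective stress: σ'_f = 99.8 + 48.5 = 148.3 kPa.
σ'_f = 148.3 > σ'_p = 125 kPa, so the stress path crosses the preconsolidation pressure — recompression up to σ'_p, then virgin compression beyond:
S_c = H/(1+e₀)·[C_r·log₁₀(σ'_p/σ'_0) + C_c·log₁₀(σ'_f/σ'_p)]
    = 5.5/1.64 × [0.051×log₁₀(125/99.8) + 0.25×log₁₀(148.3/125)]
    = 3.3537 × [0.0049868 + 0.018558] = 0.07896 m

S_c ≈ 0.079 m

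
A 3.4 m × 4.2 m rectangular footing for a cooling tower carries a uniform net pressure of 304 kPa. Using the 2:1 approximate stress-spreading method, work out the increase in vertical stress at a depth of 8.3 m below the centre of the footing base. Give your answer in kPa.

By the 2:1 method the load spreads at 1 horizontal : 2 vertical, so at depth z the loaded area has grown by z in each plan dimension:
Δσ = qBL/((B+z)(L+z)) = 304×3.4×4.2/((3.4+8.3)(4.2+8.3)) = 29.683 kPa

Δσ_z ≈ 29.7 kPa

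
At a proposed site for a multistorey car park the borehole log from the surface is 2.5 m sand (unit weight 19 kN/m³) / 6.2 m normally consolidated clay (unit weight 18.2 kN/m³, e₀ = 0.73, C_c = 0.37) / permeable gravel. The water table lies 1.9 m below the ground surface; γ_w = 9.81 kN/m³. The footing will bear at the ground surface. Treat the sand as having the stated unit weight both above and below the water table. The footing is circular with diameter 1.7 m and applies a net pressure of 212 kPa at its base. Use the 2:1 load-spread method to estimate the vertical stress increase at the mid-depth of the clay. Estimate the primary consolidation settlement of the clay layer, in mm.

Mid-depth of clay below the ground surface: z = 2.5 + 6.2/2 = 5.6 m.
Total vertical stress at mid-clay: σ_v = 19×2.5 + 18.2×3.1 = 103.92 kPa.
Pore pressure: u = 9.81×(5.6 − 1.9) = 36.297 kPa.
Initial effective stress: σ'_0 = σ_v − u = 103.92 − 36.297 = 67.623 kPa.
Stress increase at mid-clay by the 2:1 spreading method:
Δσ ≈ qD²/(D+z)² = 212×1.7²/(1.7+5.6)² = 11.497 kPa
Final effective stress: σ'_f = σ'_0 + Δσ = 67.623 + 11.497 = 79.12 kPa.
Normally consolidated clay, so the full stress increment lies on the virgin compression line:
S_c = C_c·H/(1+e₀)·log₁₀(σ'_f/σ'_0) = 0.37×6.2/(1+0.73)×log₁₀(79.12/67.623)
    = 1.326 × 0.068192 = 0.09042 m

S_c ≈ 90.4 mm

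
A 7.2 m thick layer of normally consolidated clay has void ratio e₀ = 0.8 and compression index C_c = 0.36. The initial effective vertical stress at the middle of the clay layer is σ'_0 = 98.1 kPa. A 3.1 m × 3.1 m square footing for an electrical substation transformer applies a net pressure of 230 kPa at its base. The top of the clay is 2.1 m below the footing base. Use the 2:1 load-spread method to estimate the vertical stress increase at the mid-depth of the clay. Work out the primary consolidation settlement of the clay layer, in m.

Mid-depth of clay below the footing base: z = 2.1 + 7.2/2 = 5.7 m.
Stress increase at mid-clay by the 2:1 spreading method:
Δσ = qBL/((B+z)(L+z)) = 230×3.1×3.1/((3.1+5.7)(3.1+5.7)) = 28.542 kPa
Final effective stress: σ'_f = σ'_0 + Δσ = 98.1 + 28.542 = 126.64 kPa.
Normally consolidated clay, so the full stress increment lies on the virgin compression line:
S_c = C_c·H/(1+e₀)·log₁₀(σ'_f/σ'_0) = 0.36×7.2/(1+0.8)×log₁₀(126.64/98.1)
    = 1.44 × 0.1109 = 0.1597 m

S_c ≈ 0.16 m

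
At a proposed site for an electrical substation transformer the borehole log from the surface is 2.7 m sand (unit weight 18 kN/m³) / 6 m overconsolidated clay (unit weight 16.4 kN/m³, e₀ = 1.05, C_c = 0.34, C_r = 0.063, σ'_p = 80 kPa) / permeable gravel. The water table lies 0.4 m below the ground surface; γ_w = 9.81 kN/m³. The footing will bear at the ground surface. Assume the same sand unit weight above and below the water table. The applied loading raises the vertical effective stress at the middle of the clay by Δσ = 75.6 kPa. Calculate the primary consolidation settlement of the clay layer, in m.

Mid-depth of clay below the ground surface: z = 2.7 + 6/2 = 5.7 m.
Total vertical stress at mid-clay: σ_v = 18×2.7 + 16.4×3 = 97.8 kPa.
Pore pressure: u = 9.81×(5.7 − 0.4) = 51.993 kPa.
Initial effective stress: σ'_0 = σ_v − u = 97.8 − 51.993 = 45.807 kPa.
Final effective stress: σ'_f = 45.807 + 75.6 = 121.41 kPa.
σ'_f = 121.41 > σ'_p = 80 kPa, so the stress path crosses the preconsolidation pressure — recompression up to σ'_p, then virgin compression beyond:
S_c = H/(1+e₀)·[C_r·log₁₀(σ'_p/σ'_0) + C_c·log₁₀(σ'_f/σ'_p)]
    = 6/2.05 × [0.063×log₁₀(80/45.807) + 0.34×log₁₀(121.41/80)]
    = 2.9268 × [0.015256 + 0.061596] = 0.2249 m

S_c ≈ 0.225 m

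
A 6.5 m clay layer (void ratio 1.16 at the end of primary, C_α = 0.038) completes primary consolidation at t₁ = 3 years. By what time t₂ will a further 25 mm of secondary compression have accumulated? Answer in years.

t₂ ≈ 4.96 years

S_s = C_α·H/(1+e_p)·log₁₀(t₂/t₁) ⇒ log₁₀(t₂/t₁) = S_s·(1+e_p)/(C_α·H).
log₁₀(t₂/t₁) = 0.025 × (1+1.16) / (0.038×6.5) = 0.2186
t₂ = t₁ × 10^0.2186 = 3 × 1.654 = 4.963 years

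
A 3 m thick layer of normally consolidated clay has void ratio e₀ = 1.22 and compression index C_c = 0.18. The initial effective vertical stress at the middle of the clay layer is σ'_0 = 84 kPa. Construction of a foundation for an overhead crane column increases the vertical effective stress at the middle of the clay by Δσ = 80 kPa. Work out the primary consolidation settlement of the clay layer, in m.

Final effective stress: σ'_f = σ'_0 + Δσ = 84 + 80 = 164 kPa.
Normally consolidated clay, so the full stress increment lies on the virgin compression line:
S_c = C_c·H/(1+e₀)·log₁₀(σ'_f/σ'_0) = 0.18×3/(1+1.22)×log₁₀(164/84)
    = 0.24324 × 0.29056 = 0.07068 m

S_c ≈ 0.0707 m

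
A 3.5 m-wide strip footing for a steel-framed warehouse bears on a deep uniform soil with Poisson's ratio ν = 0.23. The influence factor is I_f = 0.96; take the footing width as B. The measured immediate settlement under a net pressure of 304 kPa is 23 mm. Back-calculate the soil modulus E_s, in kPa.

E_s ≈ 42100 kPa

S_e = q·B·(1−ν²)/E_s · I_f  ⇒  E_s = q·B·(1−ν²)·I_f / S_e.
E_s = 304 × 3.5 × 0.9471 × 0.96 / 0.023 = 42060 kPa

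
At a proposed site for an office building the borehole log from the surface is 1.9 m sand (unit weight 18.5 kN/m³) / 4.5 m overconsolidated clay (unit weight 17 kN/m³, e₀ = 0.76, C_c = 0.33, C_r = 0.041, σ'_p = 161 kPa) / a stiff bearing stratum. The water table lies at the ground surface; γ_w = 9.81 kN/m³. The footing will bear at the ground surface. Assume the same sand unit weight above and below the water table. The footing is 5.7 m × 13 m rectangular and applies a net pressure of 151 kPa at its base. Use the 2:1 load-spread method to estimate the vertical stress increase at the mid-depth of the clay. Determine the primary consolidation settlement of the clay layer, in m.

S_c ≈ 0.0504 m

Mid-depth of clay below the ground surface: z = 1.9 + 4.5/2 = 4.15 m.
Total vertical stress at mid-clay: σ_v = 18.5×1.9 + 17×2.25 = 73.4 kPa.
Pore pressure: u = 9.81×(4.15 − 0) = 40.712 kPa.
Initial effective stress: σ'_0 = σ_v − u = 73.4 − 40.712 = 32.688 kPa.
Stress increase at mid-clay by the 2:1 spreading method:
Δσ = qBL/((B+z)(L+z)) = 151×5.7×13/((5.7+4.15)(13+4.15)) = 66.236 kPa
Final effective stress: σ'_f = 32.688 + 66.236 = 98.924 kPa.
σ'_f = 98.924 ≤ σ'_p = 161 kPa, so the clay remains overconsolidated and only the recompression index applies:
S_c = C_r·H/(1+e₀)·log₁₀(σ'_f/σ'_0) = 0.041×4.5/1.76×log₁₀(98.924/32.688)
    = 0.10483 × 0.48091 = 0.05041 m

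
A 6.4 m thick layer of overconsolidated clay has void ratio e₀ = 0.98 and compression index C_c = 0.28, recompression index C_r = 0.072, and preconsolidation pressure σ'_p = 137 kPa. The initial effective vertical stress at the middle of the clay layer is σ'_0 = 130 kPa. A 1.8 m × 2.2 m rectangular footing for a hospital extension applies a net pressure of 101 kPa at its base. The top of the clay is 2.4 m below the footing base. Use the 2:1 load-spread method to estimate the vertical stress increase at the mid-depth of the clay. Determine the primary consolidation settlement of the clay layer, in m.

S_c ≈ 0.00525 m

Mid-depth of clay below the footing base: z = 2.4 + 6.4/2 = 5.6 m.
Stress increase at mid-clay by the 2:1 spreading method:
Δσ = qBL/((B+z)(L+z)) = 101×1.8×2.2/((1.8+5.6)(2.2+5.6)) = 6.9293 kPa
Final effective stress: σ'_f = 130 + 6.9293 = 136.93 kPa.
σ'_f = 136.93 ≤ σ'_p = 137 kPa, so the clay remains overconsolidated and only the recompression index applies:
S_c = C_r·H/(1+e₀)·log₁₀(σ'_f/σ'_0) = 0.072×6.4/1.98×log₁₀(136.93/130)
    = 0.23273 × 0.022555 = 0.005249 m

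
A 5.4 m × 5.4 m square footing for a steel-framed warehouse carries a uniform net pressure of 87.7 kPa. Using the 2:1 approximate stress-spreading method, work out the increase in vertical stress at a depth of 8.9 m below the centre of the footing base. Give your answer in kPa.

Δσ_z ≈ 12.5 kPa

By the 2:1 method the load spreads at 1 horizontal : 2 vertical, so at depth z the loaded area has grown by z in each plan dimension:
Δσ = qBL/((B+z)(L+z)) = 87.7×5.4×5.4/((5.4+8.9)(5.4+8.9)) = 12.506 kPa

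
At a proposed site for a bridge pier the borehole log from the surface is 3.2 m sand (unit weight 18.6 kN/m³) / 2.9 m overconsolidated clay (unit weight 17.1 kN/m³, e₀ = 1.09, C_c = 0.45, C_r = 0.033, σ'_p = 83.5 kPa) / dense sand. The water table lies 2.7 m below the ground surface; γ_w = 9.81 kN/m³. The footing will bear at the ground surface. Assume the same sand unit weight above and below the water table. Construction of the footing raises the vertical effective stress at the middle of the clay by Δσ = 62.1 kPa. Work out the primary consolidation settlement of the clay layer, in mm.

S_c ≈ 119 mm

Mid-depth of clay below the ground surface: z = 3.2 + 2.9/2 = 4.65 m.
Total vertical stress at mid-clay: σ_v = 18.6×3.2 + 17.1×1.45 = 84.315 kPa.
Pore pressure: u = 9.81×(4.65 − 2.7) = 19.13 kPa.
Initial effective stress: σ'_0 = σ_v − u = 84.315 − 19.13 = 65.185 kPa.
Final effective stress: σ'_f = 65.185 + 62.1 = 127.28 kPa.
σ'_f = 127.28 > σ'_p = 83.5 kPa, so the stress path crosses the preconsolidation pressure — recompression up to σ'_p, then virgin compression beyond:
S_c = H/(1+e₀)·[C_r·log₁₀(σ'_p/σ'_0) + C_c·log₁₀(σ'_f/σ'_p)]
    = 2.9/2.09 × [0.033×log₁₀(83.5/65.185) + 0.45×log₁₀(127.28/83.5)]
    = 1.3876 × [0.0035488 + 0.082383] = 0.1192 m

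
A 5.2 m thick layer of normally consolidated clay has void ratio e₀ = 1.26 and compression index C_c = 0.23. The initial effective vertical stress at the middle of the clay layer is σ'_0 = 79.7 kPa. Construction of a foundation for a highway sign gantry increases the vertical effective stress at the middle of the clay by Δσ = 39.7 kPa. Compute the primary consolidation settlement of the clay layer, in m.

S_c ≈ 0.0929 m

Final effective stress: σ'_f = σ'_0 + Δσ = 79.7 + 39.7 = 119.4 kPa.
Normally consolidated clay, so the full stress increment lies on the virgin compression line:
S_c = C_c·H/(1+e₀)·log₁₀(σ'_f/σ'_0) = 0.23×5.2/(1+1.26)×log₁₀(119.4/79.7)
    = 0.5292 × 0.17555 = 0.0929 m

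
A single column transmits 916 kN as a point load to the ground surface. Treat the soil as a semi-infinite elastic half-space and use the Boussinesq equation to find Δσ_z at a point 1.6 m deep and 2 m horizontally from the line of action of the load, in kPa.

Boussinesq vertical stress below a point load on an elastic half-space:
Δσ_z = 3P/(2πz²) · [1 + (r/z)²]^(−5/2)
r/z = 2/1.6 = 1.25; [1+(r/z)²]^(−5/2) = 0.095135.
Δσ_z = 3×916/(2π×1.6²) × 0.095135 = 170.84 × 0.095135 = 16.25 kPa

Δσ_z ≈ 16.3 kPa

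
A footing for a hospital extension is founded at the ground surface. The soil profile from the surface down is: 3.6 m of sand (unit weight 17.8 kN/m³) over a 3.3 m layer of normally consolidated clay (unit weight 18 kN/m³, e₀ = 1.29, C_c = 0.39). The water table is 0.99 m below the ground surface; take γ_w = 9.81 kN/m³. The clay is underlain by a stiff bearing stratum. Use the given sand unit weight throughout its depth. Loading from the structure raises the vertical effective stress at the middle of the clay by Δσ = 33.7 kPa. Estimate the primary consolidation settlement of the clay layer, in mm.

Mid-depth of clay below the ground surface: z = 3.6 + 3.3/2 = 5.25 m.
Total vertical stress at mid-clay: σ_v = 17.8×3.6 + 18×1.65 = 93.78 kPa.
Pore pressure: u = 9.81×(5.25 − 0.99) = 41.791 kPa.
Initial effective stress: σ'_0 = σ_v − u = 93.78 − 41.791 = 51.989 kPa.
Final effective stress: σ'_f = σ'_0 + Δσ = 51.989 + 33.7 = 85.689 kPa.
Normally consolidated clay, so the full stress increment lies on the virgin compression line:
S_c = C_c·H/(1+e₀)·log₁₀(σ'_f/σ'_0) = 0.39×3.3/(1+1.29)×log₁₀(85.689/51.989)
    = 0.56201 × 0.21701 = 0.122 m

S_c ≈ 122 mm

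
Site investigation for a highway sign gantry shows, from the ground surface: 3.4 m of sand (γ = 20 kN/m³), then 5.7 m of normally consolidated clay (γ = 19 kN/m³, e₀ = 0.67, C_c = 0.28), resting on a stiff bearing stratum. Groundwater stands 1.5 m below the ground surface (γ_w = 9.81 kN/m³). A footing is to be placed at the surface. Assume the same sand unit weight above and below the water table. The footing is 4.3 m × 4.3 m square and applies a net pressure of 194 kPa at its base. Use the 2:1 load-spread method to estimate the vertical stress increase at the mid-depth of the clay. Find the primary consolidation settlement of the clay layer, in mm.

Mid-depth of clay below the ground surface: z = 3.4 + 5.7/2 = 6.25 m.
Total vertical stress at mid-clay: σ_v = 20×3.4 + 19×2.85 = 122.15 kPa.
Pore pressure: u = 9.81×(6.25 − 1.5) = 46.598 kPa.
Initial effective stress: σ'_0 = σ_v − u = 122.15 − 46.598 = 75.552 kPa.
Stress increase at mid-clay by the 2:1 spreading method:
Δσ = qBL/((B+z)(L+z)) = 194×4.3×4.3/((4.3+6.25)(4.3+6.25)) = 32.228 kPa
Final effective stress: σ'_f = σ'_0 + Δσ = 75.552 + 32.228 = 107.78 kPa.
Normally consolidated clay, so the full stress increment lies on the virgin compression line:
S_c = C_c·H/(1+e₀)·log₁₀(σ'_f/σ'_0) = 0.28×5.7/(1+0.67)×log₁₀(107.78/75.552)
    = 0.95569 × 0.15429 = 0.1475 m

S_c ≈ 147 mm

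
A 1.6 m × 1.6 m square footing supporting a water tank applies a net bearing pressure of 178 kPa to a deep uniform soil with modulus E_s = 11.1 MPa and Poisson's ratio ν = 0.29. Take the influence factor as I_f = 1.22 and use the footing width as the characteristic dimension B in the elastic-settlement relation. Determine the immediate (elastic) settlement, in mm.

S_e ≈ 28.7 mm

Immediate (elastic) settlement: S_e = q·B·(1−ν²)/E_s · I_f.
E_s = 11.1 MPa = 11100 kPa.
S_e = 178 × 1.6 × (1 − 0.29²) / 11100 × 1.22
    = 178 × 1.6 × 0.9159 / 11100 × 1.22
    = 0.02867 m = 28.67 mm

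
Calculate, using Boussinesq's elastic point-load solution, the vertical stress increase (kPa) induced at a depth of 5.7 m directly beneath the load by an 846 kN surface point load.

Boussinesq vertical stress below a point load on an elastic half-space:
Δσ_z = 3P/(2πz²) · [1 + (r/z)²]^(−5/2)
r/z = 0/5.7 = 0; [1+(r/z)²]^(−5/2) = 1.
Δσ_z = 3×846/(2π×5.7²) × 1 = 12.433 × 1 = 12.43 kPa

Δσ_z ≈ 12.4 kPa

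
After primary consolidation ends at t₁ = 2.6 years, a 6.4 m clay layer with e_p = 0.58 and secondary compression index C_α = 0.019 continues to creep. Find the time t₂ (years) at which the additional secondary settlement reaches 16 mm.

t₂ ≈ 4.2 years

S_s = C_α·H/(1+e_p)·log₁₀(t₂/t₁) ⇒ log₁₀(t₂/t₁) = S_s·(1+e_p)/(C_α·H).
log₁₀(t₂/t₁) = 0.016 × (1+0.58) / (0.019×6.4) = 0.2079
t₂ = t₁ × 10^0.2079 = 2.6 × 1.614 = 4.196 years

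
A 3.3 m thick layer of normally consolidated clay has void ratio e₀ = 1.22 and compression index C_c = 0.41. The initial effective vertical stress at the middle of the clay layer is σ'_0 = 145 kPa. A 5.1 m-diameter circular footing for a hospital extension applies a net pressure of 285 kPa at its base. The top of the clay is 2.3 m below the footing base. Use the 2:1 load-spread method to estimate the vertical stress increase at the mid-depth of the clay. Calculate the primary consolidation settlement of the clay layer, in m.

S_c ≈ 0.128 m

Mid-depth of clay below the footing base: z = 2.3 + 3.3/2 = 3.95 m.
Stress increase at mid-clay by the 2:1 spreading method:
Δσ ≈ qD²/(D+z)² = 285×5.1²/(5.1+3.95)² = 90.508 kPa
Final effective stress: σ'_f = σ'_0 + Δσ = 145 + 90.508 = 235.51 kPa.
Normally consolidated clay, so the full stress increment lies on the virgin compression line:
S_c = C_c·H/(1+e₀)·log₁₀(σ'_f/σ'_0) = 0.41×3.3/(1+1.22)×log₁₀(235.51/145)
    = 0.60946 × 0.21064 = 0.1284 m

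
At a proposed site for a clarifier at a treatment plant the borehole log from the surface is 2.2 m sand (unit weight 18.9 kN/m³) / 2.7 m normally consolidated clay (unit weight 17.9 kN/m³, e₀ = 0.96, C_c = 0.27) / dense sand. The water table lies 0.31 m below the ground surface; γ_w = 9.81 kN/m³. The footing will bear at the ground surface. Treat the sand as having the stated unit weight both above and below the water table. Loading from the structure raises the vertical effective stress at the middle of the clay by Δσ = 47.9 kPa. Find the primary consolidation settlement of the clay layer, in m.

Mid-depth of clay below the ground surface: z = 2.2 + 2.7/2 = 3.55 m.
Total vertical stress at mid-clay: σ_v = 18.9×2.2 + 17.9×1.35 = 65.745 kPa.
Pore pressure: u = 9.81×(3.55 − 0.31) = 31.784 kPa.
Initial effective stress: σ'_0 = σ_v − u = 65.745 − 31.784 = 33.961 kPa.
Final effective stress: σ'_f = σ'_0 + Δσ = 33.961 + 47.9 = 81.861 kPa.
Normally consolidated clay, so the full stress increment lies on the virgin compression line:
S_c = C_c·H/(1+e₀)·log₁₀(σ'_f/σ'_0) = 0.27×2.7/(1+0.96)×log₁₀(81.861/33.961)
    = 0.37194 × 0.3821 = 0.1421 m

S_c ≈ 0.142 m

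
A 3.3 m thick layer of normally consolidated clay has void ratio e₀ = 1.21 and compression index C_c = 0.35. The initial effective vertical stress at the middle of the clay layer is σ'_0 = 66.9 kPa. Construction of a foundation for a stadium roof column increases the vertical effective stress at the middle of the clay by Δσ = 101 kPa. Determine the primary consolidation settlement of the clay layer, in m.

Final effective stress: σ'_f = σ'_0 + Δσ = 66.9 + 101 = 167.9 kPa.
Normally consolidated clay, so the full stress increment lies on the virgin compression line:
S_c = C_c·H/(1+e₀)·log₁₀(σ'_f/σ'_0) = 0.35×3.3/(1+1.21)×log₁₀(167.9/66.9)
    = 0.52262 × 0.39962 = 0.2088 m

S_c ≈ 0.209 m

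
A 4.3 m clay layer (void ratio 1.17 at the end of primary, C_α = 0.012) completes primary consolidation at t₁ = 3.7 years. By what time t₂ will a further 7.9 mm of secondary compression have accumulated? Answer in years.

S_s = C_α·H/(1+e_p)·log₁₀(t₂/t₁) ⇒ log₁₀(t₂/t₁) = S_s·(1+e_p)/(C_α·H).
log₁₀(t₂/t₁) = 0.0079 × (1+1.17) / (0.012×4.3) = 0.3322
t₂ = t₁ × 10^0.3322 = 3.7 × 2.149 = 7.951 years

t₂ ≈ 7.95 years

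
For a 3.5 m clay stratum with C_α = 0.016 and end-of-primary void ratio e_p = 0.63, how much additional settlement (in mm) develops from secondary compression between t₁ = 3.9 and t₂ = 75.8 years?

S_s ≈ 44.3 mm

Secondary compression: S_s = C_α·H/(1+e_p)·log₁₀(t₂/t₁)
S_s = 0.016×3.5/(1+0.63)×log₁₀(75.8/3.9)
    = 0.03436 × 1.289 = 0.04427 m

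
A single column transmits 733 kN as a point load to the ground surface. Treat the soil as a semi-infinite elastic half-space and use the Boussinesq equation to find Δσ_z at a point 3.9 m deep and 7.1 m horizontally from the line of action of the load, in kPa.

Δσ_z ≈ 0.595 kPa

Boussinesq vertical stress below a point load on an elastic half-space:
Δσ_z = 3P/(2πz²) · [1 + (r/z)²]^(−5/2)
r/z = 7.1/3.9 = 1.8205; [1+(r/z)²]^(−5/2) = 0.025866.
Δσ_z = 3×733/(2π×3.9²) × 0.025866 = 23.01 × 0.025866 = 0.5952 kPa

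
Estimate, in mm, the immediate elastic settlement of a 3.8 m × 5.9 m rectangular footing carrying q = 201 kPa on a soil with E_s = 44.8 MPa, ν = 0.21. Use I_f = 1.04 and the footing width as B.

S_e ≈ 16.9 mm

Immediate (elastic) settlement: S_e = q·B·(1−ν²)/E_s · I_f.
E_s = 44.8 MPa = 44800 kPa.
S_e = 201 × 3.8 × (1 − 0.21²) / 44800 × 1.04
    = 201 × 3.8 × 0.9559 / 44800 × 1.04
    = 0.01695 m = 16.95 mm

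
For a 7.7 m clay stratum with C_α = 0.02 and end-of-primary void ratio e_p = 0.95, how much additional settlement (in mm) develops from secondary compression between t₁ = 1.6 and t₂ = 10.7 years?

S_s ≈ 65.2 mm

Secondary compression: S_s = C_α·H/(1+e_p)·log₁₀(t₂/t₁)
S_s = 0.02×7.7/(1+0.95)×log₁₀(10.7/1.6)
    = 0.07897 × 0.8253 = 0.06517 m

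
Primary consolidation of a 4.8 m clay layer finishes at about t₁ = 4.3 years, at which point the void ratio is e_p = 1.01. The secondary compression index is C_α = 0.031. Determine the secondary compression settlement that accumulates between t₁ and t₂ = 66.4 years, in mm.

S_s ≈ 88 mm

Secondary compression: S_s = C_α·H/(1+e_p)·log₁₀(t₂/t₁)
S_s = 0.031×4.8/(1+1.01)×log₁₀(66.4/4.3)
    = 0.07403 × 1.189 = 0.088 m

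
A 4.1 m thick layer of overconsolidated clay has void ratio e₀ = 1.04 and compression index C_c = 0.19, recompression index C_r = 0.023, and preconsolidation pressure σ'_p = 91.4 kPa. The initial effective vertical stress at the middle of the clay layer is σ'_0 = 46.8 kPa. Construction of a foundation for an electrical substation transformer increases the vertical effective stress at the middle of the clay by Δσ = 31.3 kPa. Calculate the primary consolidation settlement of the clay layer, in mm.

Final effective stress: σ'_f = 46.8 + 31.3 = 78.1 kPa.
σ'_f = 78.1 ≤ σ'_p = 91.4 kPa, so the clay remains overconsolidated and only the recompression index applies:
S_c = C_r·H/(1+e₀)·log₁₀(σ'_f/σ'_0) = 0.023×4.1/2.04×log₁₀(78.1/46.8)
    = 0.046225 × 0.22241 = 0.01028 m

S_c ≈ 10.3 mm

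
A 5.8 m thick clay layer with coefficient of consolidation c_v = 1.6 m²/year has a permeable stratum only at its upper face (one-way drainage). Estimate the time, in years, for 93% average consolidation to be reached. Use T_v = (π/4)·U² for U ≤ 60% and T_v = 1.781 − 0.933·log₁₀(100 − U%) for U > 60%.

t ≈ 20.9 years

Drainage path length: H_d = H = 5.8 m (single drainage).
U > 60%: T_v = 1.781 − 0.933·log₁₀(100 − 93) = 0.99252.
t = T_v·H_d²/c_v = 0.99252×5.8²/1.6 = 20.87 years.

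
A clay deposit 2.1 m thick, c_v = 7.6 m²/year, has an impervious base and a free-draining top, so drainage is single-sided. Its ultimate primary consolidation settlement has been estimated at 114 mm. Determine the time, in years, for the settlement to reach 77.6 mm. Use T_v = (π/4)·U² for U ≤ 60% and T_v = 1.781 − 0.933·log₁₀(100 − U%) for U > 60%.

t ≈ 0.219 years

Drainage path length: H_d = H = 2.1 m (single drainage).
U = S(t)/S_ult = 77.6/114 = 0.6807.
U > 60%: T_v = 1.781 − 0.933·log₁₀(100 − 68.07) = 0.37758.
t = T_v·H_d²/c_v = 0.37758×2.1²/7.6 = 0.2191 years.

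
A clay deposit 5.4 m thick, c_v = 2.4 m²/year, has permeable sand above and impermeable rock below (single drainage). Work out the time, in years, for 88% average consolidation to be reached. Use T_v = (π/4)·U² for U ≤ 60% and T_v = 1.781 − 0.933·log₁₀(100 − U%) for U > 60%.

Drainage path length: H_d = H = 5.4 m (single drainage).
U > 60%: T_v = 1.781 − 0.933·log₁₀(100 − 88) = 0.77412.
t = T_v·H_d²/c_v = 0.77412×5.4²/2.4 = 9.406 years.

t ≈ 9.41 years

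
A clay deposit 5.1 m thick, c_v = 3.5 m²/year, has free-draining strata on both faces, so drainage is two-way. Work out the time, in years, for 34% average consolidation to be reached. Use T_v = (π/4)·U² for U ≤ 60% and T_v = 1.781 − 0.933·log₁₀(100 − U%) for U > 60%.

t ≈ 0.169 years

Drainage path length: H_d = H/2 = 2.55 m (double drainage).
U ≤ 60%: T_v = (π/4)·U² = (π/4)×0.34² = 0.090792.
t = T_v·H_d²/c_v = 0.090792×2.55²/3.5 = 0.1687 years.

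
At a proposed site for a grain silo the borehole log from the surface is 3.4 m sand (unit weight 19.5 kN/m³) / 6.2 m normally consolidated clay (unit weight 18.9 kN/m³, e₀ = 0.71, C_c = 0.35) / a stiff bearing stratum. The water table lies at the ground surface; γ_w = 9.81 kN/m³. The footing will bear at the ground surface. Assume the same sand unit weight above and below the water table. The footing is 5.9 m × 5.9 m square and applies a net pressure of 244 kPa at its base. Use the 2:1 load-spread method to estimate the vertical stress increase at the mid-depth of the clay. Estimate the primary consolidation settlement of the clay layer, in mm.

S_c ≈ 355 mm

Mid-depth of clay below the ground surface: z = 3.4 + 6.2/2 = 6.5 m.
Total vertical stress at mid-clay: σ_v = 19.5×3.4 + 18.9×3.1 = 124.89 kPa.
Pore pressure: u = 9.81×(6.5 − 0) = 63.765 kPa.
Initial effective stress: σ'_0 = σ_v − u = 124.89 − 63.765 = 61.125 kPa.
Stress increase at mid-clay by the 2:1 spreading method:
Δσ = qBL/((B+z)(L+z)) = 244×5.9×5.9/((5.9+6.5)(5.9+6.5)) = 55.24 kPa
Final effective stress: σ'_f = σ'_0 + Δσ = 61.125 + 55.24 = 116.37 kPa.
Normally consolidated clay, so the full stress increment lies on the virgin compression line:
S_c = C_c·H/(1+e₀)·log₁₀(σ'_f/σ'_0) = 0.35×6.2/(1+0.71)×log₁₀(116.37/61.125)
    = 1.269 × 0.27962 = 0.3548 m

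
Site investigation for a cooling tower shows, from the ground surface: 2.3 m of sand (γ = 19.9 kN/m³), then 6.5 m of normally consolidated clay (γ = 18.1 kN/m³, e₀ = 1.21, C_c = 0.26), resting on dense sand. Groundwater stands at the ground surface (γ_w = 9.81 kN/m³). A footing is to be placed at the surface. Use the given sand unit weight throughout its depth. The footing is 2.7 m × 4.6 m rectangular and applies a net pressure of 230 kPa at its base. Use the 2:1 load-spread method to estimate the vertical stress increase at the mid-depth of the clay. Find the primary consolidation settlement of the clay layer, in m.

S_c ≈ 0.172 m

Mid-depth of clay below the ground surface: z = 2.3 + 6.5/2 = 5.55 m.
Total vertical stress at mid-clay: σ_v = 19.9×2.3 + 18.1×3.25 = 104.59 kPa.
Pore pressure: u = 9.81×(5.55 − 0) = 54.446 kPa.
Initial effective stress: σ'_0 = σ_v − u = 104.59 − 54.446 = 50.144 kPa.
Stress increase at mid-clay by the 2:1 spreading method:
Δσ = qBL/((B+z)(L+z)) = 230×2.7×4.6/((2.7+5.55)(4.6+5.55)) = 34.114 kPa
Final effective stress: σ'_f = σ'_0 + Δσ = 50.144 + 34.114 = 84.258 kPa.
Normally consolidated clay, so the full stress increment lies on the virgin compression line:
S_c = C_c·H/(1+e₀)·log₁₀(σ'_f/σ'_0) = 0.26×6.5/(1+1.21)×log₁₀(84.258/50.144)
    = 0.76471 × 0.22539 = 0.1724 m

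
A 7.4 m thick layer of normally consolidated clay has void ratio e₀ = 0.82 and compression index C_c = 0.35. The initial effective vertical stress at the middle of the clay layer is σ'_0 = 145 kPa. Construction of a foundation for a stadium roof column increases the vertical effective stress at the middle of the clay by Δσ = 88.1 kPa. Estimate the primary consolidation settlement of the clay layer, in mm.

S_c ≈ 293 mm

Final effective stress: σ'_f = σ'_0 + Δσ = 145 + 88.1 = 233.1 kPa.
Normally consolidated clay, so the full stress increment lies on the virgin compression line:
S_c = C_c·H/(1+e₀)·log₁₀(σ'_f/σ'_0) = 0.35×7.4/(1+0.82)×log₁₀(233.1/145)
    = 1.4231 × 0.20617 = 0.2934 m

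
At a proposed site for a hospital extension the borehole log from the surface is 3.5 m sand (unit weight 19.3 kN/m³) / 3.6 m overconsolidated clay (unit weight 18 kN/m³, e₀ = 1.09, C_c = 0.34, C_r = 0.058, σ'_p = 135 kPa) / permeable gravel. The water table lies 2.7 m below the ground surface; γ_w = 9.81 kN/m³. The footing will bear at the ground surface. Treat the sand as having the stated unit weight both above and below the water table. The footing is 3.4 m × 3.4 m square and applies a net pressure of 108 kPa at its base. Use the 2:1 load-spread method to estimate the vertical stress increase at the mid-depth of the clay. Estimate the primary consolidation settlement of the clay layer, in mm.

Mid-depth of clay below the ground surface: z = 3.5 + 3.6/2 = 5.3 m.
Total vertical stress at mid-clay: σ_v = 19.3×3.5 + 18×1.8 = 99.95 kPa.
Pore pressure: u = 9.81×(5.3 − 2.7) = 25.506 kPa.
Initial effective stress: σ'_0 = σ_v − u = 99.95 − 25.506 = 74.444 kPa.
Stress increase at mid-clay by the 2:1 spreading method:
Δσ = qBL/((B+z)(L+z)) = 108×3.4×3.4/((3.4+5.3)(3.4+5.3)) = 16.495 kPa
Final effective stress: σ'_f = 74.444 + 16.495 = 90.939 kPa.
σ'_f = 90.939 ≤ σ'_p = 135 kPa, so the clay remains overconsolidated and only the recompression index applies:
S_c = C_r·H/(1+e₀)·log₁₀(σ'_f/σ'_0) = 0.058×3.6/2.09×log₁₀(90.939/74.444)
    = 0.099905 × 0.08692 = 0.008684 m

S_c ≈ 8.68 mm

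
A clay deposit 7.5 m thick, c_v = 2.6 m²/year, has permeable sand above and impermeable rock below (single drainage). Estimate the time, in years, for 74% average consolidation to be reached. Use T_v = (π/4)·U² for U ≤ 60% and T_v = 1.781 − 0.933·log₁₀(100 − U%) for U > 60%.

t ≈ 9.97 years

Drainage path length: H_d = H = 7.5 m (single drainage).
U > 60%: T_v = 1.781 − 0.933·log₁₀(100 − 74) = 0.46083.
t = T_v·H_d²/c_v = 0.46083×7.5²/2.6 = 9.97 years.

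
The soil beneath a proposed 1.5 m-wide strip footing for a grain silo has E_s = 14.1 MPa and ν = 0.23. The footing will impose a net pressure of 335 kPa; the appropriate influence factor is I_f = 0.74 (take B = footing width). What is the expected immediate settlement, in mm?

S_e ≈ 25 mm

Immediate (elastic) settlement: S_e = q·B·(1−ν²)/E_s · I_f.
E_s = 14.1 MPa = 14100 kPa.
S_e = 335 × 1.5 × (1 − 0.23²) / 14100 × 0.74
    = 335 × 1.5 × 0.9471 / 14100 × 0.74
    = 0.02498 m = 24.98 mm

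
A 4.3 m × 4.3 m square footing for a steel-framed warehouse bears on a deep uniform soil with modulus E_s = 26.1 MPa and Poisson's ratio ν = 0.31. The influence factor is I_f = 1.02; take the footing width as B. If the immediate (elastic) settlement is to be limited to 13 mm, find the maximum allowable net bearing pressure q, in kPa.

q ≈ 85.6 kPa

E_s = 26.1 MPa = 26100 kPa.
S_e = q·B·(1−ν²)/E_s · I_f  ⇒  q = S_e·E_s / (B·(1−ν²)·I_f).
q = 0.013 × 26100 / (4.3 × 0.9039 × 1.02) = 85.58 kPa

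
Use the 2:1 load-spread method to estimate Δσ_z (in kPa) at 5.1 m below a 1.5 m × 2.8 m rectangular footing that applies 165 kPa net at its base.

By the 2:1 method the load spreads at 1 horizontal : 2 vertical, so at depth z the loaded area has grown by z in each plan dimension:
Δσ = qBL/((B+z)(L+z)) = 165×1.5×2.8/((1.5+5.1)(2.8+5.1)) = 13.291 kPa

Δσ_z ≈ 13.3 kPa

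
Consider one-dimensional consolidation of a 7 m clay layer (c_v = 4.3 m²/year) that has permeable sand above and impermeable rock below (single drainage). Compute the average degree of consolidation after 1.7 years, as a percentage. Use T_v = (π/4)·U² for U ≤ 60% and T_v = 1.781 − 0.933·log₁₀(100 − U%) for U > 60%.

U ≈ 43.6 %

Drainage path length: H_d = H = 7 m (single drainage).
T_v = c_v·t/H_d² = 4.3×1.7/7² = 0.14918.
T_v = 0.14918 corresponds to the U ≤ 60% branch:
U = √(4T_v/π) = 0.4358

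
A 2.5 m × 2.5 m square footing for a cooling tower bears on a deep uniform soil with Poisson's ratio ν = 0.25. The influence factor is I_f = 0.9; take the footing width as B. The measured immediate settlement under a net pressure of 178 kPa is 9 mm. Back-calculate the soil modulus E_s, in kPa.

E_s ≈ 41700 kPa

S_e = q·B·(1−ν²)/E_s · I_f  ⇒  E_s = q·B·(1−ν²)·I_f / S_e.
E_s = 178 × 2.5 × 0.9375 × 0.9 / 0.009 = 41720 kPa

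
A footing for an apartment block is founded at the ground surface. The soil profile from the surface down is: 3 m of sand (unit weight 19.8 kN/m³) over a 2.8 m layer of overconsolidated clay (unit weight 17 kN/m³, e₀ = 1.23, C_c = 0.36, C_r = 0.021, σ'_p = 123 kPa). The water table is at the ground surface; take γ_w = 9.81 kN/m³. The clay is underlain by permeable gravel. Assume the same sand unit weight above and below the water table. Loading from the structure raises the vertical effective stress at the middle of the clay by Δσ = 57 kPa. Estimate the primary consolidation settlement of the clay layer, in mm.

S_c ≈ 10.1 mm

Mid-depth of clay below the ground surface: z = 3 + 2.8/2 = 4.4 m.
Total vertical stress at mid-clay: σ_v = 19.8×3 + 17×1.4 = 83.2 kPa.
Pore pressure: u = 9.81×(4.4 − 0) = 43.164 kPa.
Initial effective stress: σ'_0 = σ_v − u = 83.2 − 43.164 = 40.036 kPa.
Final effective stress: σ'_f = 40.036 + 57 = 97.036 kPa.
σ'_f = 97.036 ≤ σ'_p = 123 kPa, so the clay remains overconsolidated and only the recompression index applies:
S_c = C_r·H/(1+e₀)·log₁₀(σ'_f/σ'_0) = 0.021×2.8/2.23×log₁₀(97.036/40.036)
    = 0.026368 × 0.38448 = 0.01014 m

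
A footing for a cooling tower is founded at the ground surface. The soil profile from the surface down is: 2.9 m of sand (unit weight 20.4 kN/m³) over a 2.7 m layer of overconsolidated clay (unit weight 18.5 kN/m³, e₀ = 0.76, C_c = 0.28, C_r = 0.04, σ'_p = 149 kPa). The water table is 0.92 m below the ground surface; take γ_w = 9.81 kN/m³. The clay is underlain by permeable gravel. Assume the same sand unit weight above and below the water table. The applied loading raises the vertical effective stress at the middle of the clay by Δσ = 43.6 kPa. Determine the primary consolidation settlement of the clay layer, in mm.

S_c ≈ 16.4 mm

Mid-depth of clay below the ground surface: z = 2.9 + 2.7/2 = 4.25 m.
Total vertical stress at mid-clay: σ_v = 20.4×2.9 + 18.5×1.35 = 84.135 kPa.
Pore pressure: u = 9.81×(4.25 − 0.92) = 32.667 kPa.
Initial effective stress: σ'_0 = σ_v − u = 84.135 − 32.667 = 51.468 kPa.
Final effective stress: σ'_f = 51.468 + 43.6 = 95.068 kPa.
σ'_f = 95.068 ≤ σ'_p = 149 kPa, so the clay remains overconsolidated and only the recompression index applies:
S_c = C_r·H/(1+e₀)·log₁₀(σ'_f/σ'_0) = 0.04×2.7/1.76×log₁₀(95.068/51.468)
    = 0.061364 × 0.2665 = 0.01635 m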